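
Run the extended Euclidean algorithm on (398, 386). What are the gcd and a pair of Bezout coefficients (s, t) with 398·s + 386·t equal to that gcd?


Euclidean algorithm on (398, 386) — divide until remainder is 0:
  398 = 1 · 386 + 12
  386 = 32 · 12 + 2
  12 = 6 · 2 + 0
gcd(398, 386) = 2.
Track Bezout coefficients alongside the remainders: start with r₀ = 398 = a·1 + b·0 (s = 1, t = 0) and r₁ = 386 = a·0 + b·1 (s = 0, t = 1); each new remainder r_{k+1} = r_{k-1} − q_k·r_k inherits s_{k+1} = s_{k-1} − q_k·s_k, t_{k+1} = t_{k-1} − q_k·t_k, so r_k = a·s_k + b·t_k at every step:
  q = 1: r = 12, s = 1 − 1·0 = 1, t = 0 − 1·1 = -1  (check: 398·1 + 386·(-1) = 12)
  q = 32: r = 2, s = 0 − 32·1 = -32, t = 1 − 32·(-1) = 33  (check: 398·(-32) + 386·33 = 2)
The row with r = 2 (the gcd) gives the Bezout coefficients s = -32, t = 33.
Result: 398 · (-32) + 386 · (33) = 2.

gcd(398, 386) = 2; s = -32, t = 33 (check: 398·(-32) + 386·33 = 2).


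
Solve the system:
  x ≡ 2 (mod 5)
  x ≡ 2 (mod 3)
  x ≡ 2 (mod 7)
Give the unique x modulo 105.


Moduli 5, 3, 7 are pairwise coprime; by CRT there is a unique solution modulo M = 5 · 3 · 7 = 105.
Solve pairwise, accumulating the modulus:
  Start with x ≡ 2 (mod 5).
  Combine with x ≡ 2 (mod 3): since gcd(5, 3) = 1, we get a unique residue mod 15.
    Write x = 2 + 5·t and substitute into x ≡ 2 (mod 3): 5·t ≡ 2 − 2 = 0 (mod 3).
    Reduce coefficients mod 3: 2·t ≡ 0 (mod 3).
    The inverse of 2 mod 3 is 2 (since 2·2 = 4 = 1·3 + 1), so t ≡ 2·0 = 0 ≡ 0 (mod 3).
    Then x = 2 + 5·0 = 2, valid modulo lcm(5, 3) = 15: x ≡ 2 (mod 15).
  Combine with x ≡ 2 (mod 7): since gcd(15, 7) = 1, we get a unique residue mod 105.
    Write x = 2 + 15·t and substitute into x ≡ 2 (mod 7): 15·t ≡ 2 − 2 = 0 (mod 7).
    Reduce coefficients mod 7: 1·t ≡ 0 (mod 7).
    So t ≡ 0 (mod 7).
    Then x = 2 + 15·0 = 2, valid modulo lcm(15, 7) = 105: x ≡ 2 (mod 105).
Verify: 2 mod 5 = 2 ✓, 2 mod 3 = 2 ✓, 2 mod 7 = 2 ✓.

x ≡ 2 (mod 105).


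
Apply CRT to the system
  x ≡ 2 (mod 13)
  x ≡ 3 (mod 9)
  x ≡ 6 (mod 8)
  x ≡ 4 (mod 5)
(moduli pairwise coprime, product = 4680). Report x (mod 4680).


Product of moduli M = 13 · 9 · 8 · 5 = 4680.
Merge one congruence at a time:
  Start: x ≡ 2 (mod 13).
  Combine with x ≡ 3 (mod 9); new modulus lcm = 117.
    Write x = 2 + 13·t and substitute into x ≡ 3 (mod 9): 13·t ≡ 3 − 2 = 1 (mod 9).
    Reduce coefficients mod 9: 4·t ≡ 1 (mod 9).
    The inverse of 4 mod 9 is 7 (since 4·7 = 28 = 3·9 + 1), so t ≡ 7·1 = 7 ≡ 7 (mod 9).
    Then x = 2 + 13·7 = 93, valid modulo lcm(13, 9) = 117: x ≡ 93 (mod 117).
  Combine with x ≡ 6 (mod 8); new modulus lcm = 936.
    Write x = 93 + 117·t and substitute into x ≡ 6 (mod 8): 117·t ≡ 6 − 93 = -87 (mod 8).
    Reduce coefficients mod 8: 5·t ≡ 1 (mod 8).
    The inverse of 5 mod 8 is 5 (since 5·5 = 25 = 3·8 + 1), so t ≡ 5·1 = 5 ≡ 5 (mod 8).
    Then x = 93 + 117·5 = 678, valid modulo lcm(117, 8) = 936: x ≡ 678 (mod 936).
  Combine with x ≡ 4 (mod 5); new modulus lcm = 4680.
    Write x = 678 + 936·t and substitute into x ≡ 4 (mod 5): 936·t ≡ 4 − 678 = -674 (mod 5).
    Reduce coefficients mod 5: 1·t ≡ 1 (mod 5).
    So t ≡ 1 (mod 5).
    Then x = 678 + 936·1 = 1614, valid modulo lcm(936, 5) = 4680: x ≡ 1614 (mod 4680).
Verify against each original: 1614 mod 13 = 2, 1614 mod 9 = 3, 1614 mod 8 = 6, 1614 mod 5 = 4.

x ≡ 1614 (mod 4680).


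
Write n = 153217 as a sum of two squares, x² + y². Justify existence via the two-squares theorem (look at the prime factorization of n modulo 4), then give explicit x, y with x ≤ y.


Step 1: Factor n = 153217 = 37 · 41 · 101.
Step 2: Check the mod-4 condition on each prime factor: 37 ≡ 1 (mod 4), exponent 1; 41 ≡ 1 (mod 4), exponent 1; 101 ≡ 1 (mod 4), exponent 1.
All primes ≡ 3 (mod 4) appear to even exponent (or don't appear), so by the two-squares theorem n IS expressible as a sum of two squares.
Step 3: Build a representation. Here n = 37 · 41 · 101 is a product of primes ≡ 1 (mod 4). Each prime p ≡ 1 (mod 4) is itself a sum of two squares; find a² by testing p − a² for a perfect square:
  37: 37 − 1² = 36 = 6² ⇒ 37 = 1² + 6².
  41: 41 − 1² = 40, 41 − 2² = 37, 41 − 3² = 32, 41 − 4² = 25 = 5² ⇒ 41 = 4² + 5².
  101: 101 − 1² = 100 = 10² ⇒ 101 = 1² + 10².
  Combine using the Brahmagupta–Fibonacci identity (a² + b²)(c² + d²) = (ac − bd)² + (ad + bc)² = (ac + bd)² + (ad − bc)²:
  37 · 41 = 1517: from (1² + 6²)(4² + 5²), take (1·4 − 6·5, 1·5 + 6·4) = (4 − 30, 5 + 24) = (-26, 29); dropping signs (only squares matter) gives (26, 29); check 26² + 29² = 676 + 841 = 1517 ✓.
  1517 · 101 = 153217: from (26² + 29²)(1² + 10²), take (26·1 − 29·10, 26·10 + 29·1) = (26 − 290, 260 + 29) = (-264, 289); dropping signs (only squares matter) gives (264, 289); check 264² + 289² = 69696 + 83521 = 153217 ✓.
Step 4: Order so x ≤ y and verify: 264² + 289² = 69696 + 83521 = 153217 = n. ✓

n = 153217 = 264² + 289² (one valid representation with x ≤ y).


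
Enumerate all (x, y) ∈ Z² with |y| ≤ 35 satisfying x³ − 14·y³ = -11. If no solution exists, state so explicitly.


The equation is x³ - 14y³ = -11. For fixed y, x³ = 14·y³ − 11, so a solution requires the RHS to be a perfect cube.
Strategy: iterate y from -35 to 35, compute RHS = 14·y³ − 11, and check whether it is a (positive or negative) perfect cube.
Check small values of y:
  y = 0: RHS = -11 is not a perfect cube.
  y = 1: RHS = 3 is not a perfect cube.
  y = -1: RHS = -25 is not a perfect cube.
  y = 2: RHS = 101 is not a perfect cube.
  y = -2: RHS = -123 is not a perfect cube.
  y = 3: RHS = 367 is not a perfect cube.
  y = -3: RHS = -389 is not a perfect cube.
Continuing the search up to |y| = 35 finds no solutions either.
No (x, y) in the scanned range satisfies the equation.

No integer solutions with |y| ≤ 35.


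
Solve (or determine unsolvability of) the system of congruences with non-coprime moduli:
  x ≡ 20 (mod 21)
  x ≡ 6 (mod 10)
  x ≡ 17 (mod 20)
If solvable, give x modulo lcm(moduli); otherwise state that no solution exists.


Moduli 21, 10, 20 are not pairwise coprime, so CRT works modulo lcm(m_i) when all pairwise compatibility conditions hold.
Pairwise compatibility: gcd(m_i, m_j) must divide a_i - a_j for every pair.
Merge one congruence at a time:
  Start: x ≡ 20 (mod 21).
  Combine with x ≡ 6 (mod 10): gcd(21, 10) = 1; 6 - 20 = -14, which IS divisible by 1, so compatible.
    Write x = 20 + 21·t and substitute into x ≡ 6 (mod 10): 21·t ≡ 6 − 20 = -14 (mod 10).
    Reduce coefficients mod 10: 1·t ≡ 6 (mod 10).
    So t ≡ 6 (mod 10).
    Then x = 20 + 21·6 = 146, valid modulo lcm(21, 10) = 210: x ≡ 146 (mod 210).
  Combine with x ≡ 17 (mod 20): gcd(210, 20) = 10, and 17 - 146 = -129 is NOT divisible by 10.
    ⇒ system is inconsistent (no integer solution).

No solution (the system is inconsistent).


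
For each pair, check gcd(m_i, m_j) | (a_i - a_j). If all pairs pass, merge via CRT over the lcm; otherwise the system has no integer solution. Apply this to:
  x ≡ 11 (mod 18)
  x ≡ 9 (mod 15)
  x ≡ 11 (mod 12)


Moduli 18, 15, 12 are not pairwise coprime, so CRT works modulo lcm(m_i) when all pairwise compatibility conditions hold.
Pairwise compatibility: gcd(m_i, m_j) must divide a_i - a_j for every pair.
Merge one congruence at a time:
  Start: x ≡ 11 (mod 18).
  Combine with x ≡ 9 (mod 15): gcd(18, 15) = 3, and 9 - 11 = -2 is NOT divisible by 3.
    ⇒ system is inconsistent (no integer solution).

No solution (the system is inconsistent).


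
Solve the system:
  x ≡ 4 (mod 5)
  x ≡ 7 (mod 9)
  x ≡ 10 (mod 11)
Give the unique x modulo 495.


Moduli 5, 9, 11 are pairwise coprime; by CRT there is a unique solution modulo M = 5 · 9 · 11 = 495.
Solve pairwise, accumulating the modulus:
  Start with x ≡ 4 (mod 5).
  Combine with x ≡ 7 (mod 9): since gcd(5, 9) = 1, we get a unique residue mod 45.
    Write x = 4 + 5·t and substitute into x ≡ 7 (mod 9): 5·t ≡ 7 − 4 = 3 (mod 9).
    The inverse of 5 mod 9 is 2 (since 5·2 = 10 = 1·9 + 1), so t ≡ 2·3 = 6 ≡ 6 (mod 9).
    Then x = 4 + 5·6 = 34, valid modulo lcm(5, 9) = 45: x ≡ 34 (mod 45).
  Combine with x ≡ 10 (mod 11): since gcd(45, 11) = 1, we get a unique residue mod 495.
    Write x = 34 + 45·t and substitute into x ≡ 10 (mod 11): 45·t ≡ 10 − 34 = -24 (mod 11).
    Reduce coefficients mod 11: 1·t ≡ 9 (mod 11).
    So t ≡ 9 (mod 11).
    Then x = 34 + 45·9 = 439, valid modulo lcm(45, 11) = 495: x ≡ 439 (mod 495).
Verify: 439 mod 5 = 4 ✓, 439 mod 9 = 7 ✓, 439 mod 11 = 10 ✓.

x ≡ 439 (mod 495).


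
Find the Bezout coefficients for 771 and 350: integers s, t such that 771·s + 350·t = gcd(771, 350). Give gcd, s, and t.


Euclidean algorithm on (771, 350) — divide until remainder is 0:
  771 = 2 · 350 + 71
  350 = 4 · 71 + 66
  71 = 1 · 66 + 5
  66 = 13 · 5 + 1
  5 = 5 · 1 + 0
gcd(771, 350) = 1.
Track Bezout coefficients alongside the remainders: start with r₀ = 771 = a·1 + b·0 (s = 1, t = 0) and r₁ = 350 = a·0 + b·1 (s = 0, t = 1); each new remainder r_{k+1} = r_{k-1} − q_k·r_k inherits s_{k+1} = s_{k-1} − q_k·s_k, t_{k+1} = t_{k-1} − q_k·t_k, so r_k = a·s_k + b·t_k at every step:
  q = 2: r = 71, s = 1 − 2·0 = 1, t = 0 − 2·1 = -2  (check: 771·1 + 350·(-2) = 71)
  q = 4: r = 66, s = 0 − 4·1 = -4, t = 1 − 4·(-2) = 9  (check: 771·(-4) + 350·9 = 66)
  q = 1: r = 5, s = 1 − 1·(-4) = 5, t = -2 − 1·9 = -11  (check: 771·5 + 350·(-11) = 5)
  q = 13: r = 1, s = -4 − 13·5 = -69, t = 9 − 13·(-11) = 152  (check: 771·(-69) + 350·152 = 1)
The row with r = 1 (the gcd) gives the Bezout coefficients s = -69, t = 152.
Result: 771 · (-69) + 350 · (152) = 1.

gcd(771, 350) = 1; s = -69, t = 152 (check: 771·(-69) + 350·152 = 1).


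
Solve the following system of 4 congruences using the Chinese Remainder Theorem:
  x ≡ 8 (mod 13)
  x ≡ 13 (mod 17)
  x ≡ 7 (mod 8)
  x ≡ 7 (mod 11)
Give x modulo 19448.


Product of moduli M = 13 · 17 · 8 · 11 = 19448.
Merge one congruence at a time:
  Start: x ≡ 8 (mod 13).
  Combine with x ≡ 13 (mod 17); new modulus lcm = 221.
    Write x = 8 + 13·t and substitute into x ≡ 13 (mod 17): 13·t ≡ 13 − 8 = 5 (mod 17).
    The inverse of 13 mod 17 is 4 (since 13·4 = 52 = 3·17 + 1), so t ≡ 4·5 = 20 ≡ 3 (mod 17).
    Then x = 8 + 13·3 = 47, valid modulo lcm(13, 17) = 221: x ≡ 47 (mod 221).
  Combine with x ≡ 7 (mod 8); new modulus lcm = 1768.
    Write x = 47 + 221·t and substitute into x ≡ 7 (mod 8): 221·t ≡ 7 − 47 = -40 (mod 8).
    Reduce coefficients mod 8: 5·t ≡ 0 (mod 8).
    The inverse of 5 mod 8 is 5 (since 5·5 = 25 = 3·8 + 1), so t ≡ 5·0 = 0 ≡ 0 (mod 8).
    Then x = 47 + 221·0 = 47, valid modulo lcm(221, 8) = 1768: x ≡ 47 (mod 1768).
  Combine with x ≡ 7 (mod 11); new modulus lcm = 19448.
    Write x = 47 + 1768·t and substitute into x ≡ 7 (mod 11): 1768·t ≡ 7 − 47 = -40 (mod 11).
    Reduce coefficients mod 11: 8·t ≡ 4 (mod 11).
    The inverse of 8 mod 11 is 7 (since 8·7 = 56 = 5·11 + 1), so t ≡ 7·4 = 28 ≡ 6 (mod 11).
    Then x = 47 + 1768·6 = 10655, valid modulo lcm(1768, 11) = 19448: x ≡ 10655 (mod 19448).
Verify against each original: 10655 mod 13 = 8, 10655 mod 17 = 13, 10655 mod 8 = 7, 10655 mod 11 = 7.

x ≡ 10655 (mod 19448).


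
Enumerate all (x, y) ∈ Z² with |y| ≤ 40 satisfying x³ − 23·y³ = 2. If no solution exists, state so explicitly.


The equation is x³ - 23y³ = 2. For fixed y, x³ = 23·y³ + 2, so a solution requires the RHS to be a perfect cube.
Strategy: iterate y from -40 to 40, compute RHS = 23·y³ + 2, and check whether it is a (positive or negative) perfect cube.
Check small values of y:
  y = 0: RHS = 2 is not a perfect cube.
  y = 1: RHS = 25 is not a perfect cube.
  y = -1: RHS = -21 is not a perfect cube.
  y = 2: RHS = 186 is not a perfect cube.
  y = -2: RHS = -182 is not a perfect cube.
  y = 3: RHS = 623 is not a perfect cube.
  y = -3: RHS = -619 is not a perfect cube.
Continuing the search up to |y| = 40 finds no solutions either.
No (x, y) in the scanned range satisfies the equation.

No integer solutions with |y| ≤ 40.


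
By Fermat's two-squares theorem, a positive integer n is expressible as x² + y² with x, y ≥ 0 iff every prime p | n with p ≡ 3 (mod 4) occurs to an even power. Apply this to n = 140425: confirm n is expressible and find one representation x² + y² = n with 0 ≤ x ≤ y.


Step 1: Factor n = 140425 = 5^2 · 41 · 137.
Step 2: Check the mod-4 condition on each prime factor: 5 ≡ 1 (mod 4), exponent 2; 41 ≡ 1 (mod 4), exponent 1; 137 ≡ 1 (mod 4), exponent 1.
All primes ≡ 3 (mod 4) appear to even exponent (or don't appear), so by the two-squares theorem n IS expressible as a sum of two squares.
Step 3: Build a representation. Group n = k² · m with k = 5 and m = 41 · 137 = 5617 (a product of primes ≡ 1 (mod 4)); a representation of m scales to one of n via (k·x)² + (k·y)² = k²(x² + y²). Each prime p ≡ 1 (mod 4) is itself a sum of two squares; find a² by testing p − a² for a perfect square:
  41: 41 − 1² = 40, 41 − 2² = 37, 41 − 3² = 32, 41 − 4² = 25 = 5² ⇒ 41 = 4² + 5².
  137: 137 − 1² = 136, 137 − 2² = 133, 137 − 3² = 128, 137 − 4² = 121 = 11² ⇒ 137 = 4² + 11².
  Combine using the Brahmagupta–Fibonacci identity (a² + b²)(c² + d²) = (ac − bd)² + (ad + bc)² = (ac + bd)² + (ad − bc)²:
  41 · 137 = 5617: from (4² + 5²)(4² + 11²), take (4·4 − 5·11, 4·11 + 5·4) = (16 − 55, 44 + 20) = (-39, 64); dropping signs (only squares matter) gives (39, 64); check 39² + 64² = 1521 + 4096 = 5617 ✓.
  Scale by k = 5: (5·39, 5·64) = (195, 320).
Step 4: Order so x ≤ y and verify: 195² + 320² = 38025 + 102400 = 140425 = n. ✓

n = 140425 = 195² + 320² (one valid representation with x ≤ y).


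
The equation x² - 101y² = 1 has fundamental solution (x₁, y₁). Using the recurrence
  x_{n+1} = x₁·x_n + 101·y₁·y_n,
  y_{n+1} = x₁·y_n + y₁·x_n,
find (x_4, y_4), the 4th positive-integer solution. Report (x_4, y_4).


Step 1: Find the fundamental solution (x₁, y₁) of x² - 101y² = 1.
  Expand √101 as a continued fraction. a₀ = ⌊√101⌋ = 10; iterate m_{k+1} = d_k·a_k − m_k, d_{k+1} = (101 − m_{k+1}²)/d_k, a_{k+1} = ⌊(a₀ + m_{k+1})/d_{k+1}⌋ (starting m₀ = 0, d₀ = 1), with convergents p_k = a_k·p_{k-1} + p_{k-2}, q_k = a_k·q_{k-1} + q_{k-2} (p₋₁ = 1, q₋₁ = 0):
  k = 0: a₀ = 10; p₀/q₀ = 10/1; p₀² − 101·q₀² = 100 − 101 = -1.
  k = 1: m = 10, d = 1, a = ⌊(10 + 10)/1⌋ = 20; p/q = (20·10 + 1)/(20·1 + 0) = 201/20; p² − 101·q² = 40401 − 40400 = 1.
  The first convergent with p² − 101·q² = 1 gives the fundamental solution (x₁, y₁) = (201, 20).
Step 2: Apply the recurrence (x_{n+1}, y_{n+1}) = (x₁x_n + 101y₁y_n, x₁y_n + y₁x_n) repeatedly.
  From (x_1, y_1) = (201, 20): x_2 = 201·201 + 101·20·20 = 80801; y_2 = 201·20 + 20·201 = 8040.
  From (x_2, y_2) = (80801, 8040): x_3 = 201·80801 + 101·20·8040 = 32481801; y_3 = 201·8040 + 20·80801 = 3232060.
  From (x_3, y_3) = (32481801, 3232060): x_4 = 201·32481801 + 101·20·3232060 = 13057603201; y_4 = 201·3232060 + 20·32481801 = 1299280080.
Step 3: Verify x_4² - 101·y_4² = 170501001354765446401 - 170501001354765446400 = 1 (should be 1). ✓

(x_1, y_1) = (201, 20); (x_4, y_4) = (13057603201, 1299280080).


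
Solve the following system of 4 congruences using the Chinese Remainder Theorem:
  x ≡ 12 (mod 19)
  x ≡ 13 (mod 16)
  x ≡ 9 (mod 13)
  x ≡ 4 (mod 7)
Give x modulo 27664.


Product of moduli M = 19 · 16 · 13 · 7 = 27664.
Merge one congruence at a time:
  Start: x ≡ 12 (mod 19).
  Combine with x ≡ 13 (mod 16); new modulus lcm = 304.
    Write x = 12 + 19·t and substitute into x ≡ 13 (mod 16): 19·t ≡ 13 − 12 = 1 (mod 16).
    Reduce coefficients mod 16: 3·t ≡ 1 (mod 16).
    The inverse of 3 mod 16 is 11 (since 3·11 = 33 = 2·16 + 1), so t ≡ 11·1 = 11 ≡ 11 (mod 16).
    Then x = 12 + 19·11 = 221, valid modulo lcm(19, 16) = 304: x ≡ 221 (mod 304).
  Combine with x ≡ 9 (mod 13); new modulus lcm = 3952.
    Write x = 221 + 304·t and substitute into x ≡ 9 (mod 13): 304·t ≡ 9 − 221 = -212 (mod 13).
    Reduce coefficients mod 13: 5·t ≡ 9 (mod 13).
    The inverse of 5 mod 13 is 8 (since 5·8 = 40 = 3·13 + 1), so t ≡ 8·9 = 72 ≡ 7 (mod 13).
    Then x = 221 + 304·7 = 2349, valid modulo lcm(304, 13) = 3952: x ≡ 2349 (mod 3952).
  Combine with x ≡ 4 (mod 7); new modulus lcm = 27664.
    Write x = 2349 + 3952·t and substitute into x ≡ 4 (mod 7): 3952·t ≡ 4 − 2349 = -2345 (mod 7).
    Reduce coefficients mod 7: 4·t ≡ 0 (mod 7).
    The inverse of 4 mod 7 is 2 (since 4·2 = 8 = 1·7 + 1), so t ≡ 2·0 = 0 ≡ 0 (mod 7).
    Then x = 2349 + 3952·0 = 2349, valid modulo lcm(3952, 7) = 27664: x ≡ 2349 (mod 27664).
Verify against each original: 2349 mod 19 = 12, 2349 mod 16 = 13, 2349 mod 13 = 9, 2349 mod 7 = 4.

x ≡ 2349 (mod 27664).


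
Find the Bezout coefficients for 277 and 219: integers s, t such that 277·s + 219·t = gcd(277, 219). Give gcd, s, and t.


Euclidean algorithm on (277, 219) — divide until remainder is 0:
  277 = 1 · 219 + 58
  219 = 3 · 58 + 45
  58 = 1 · 45 + 13
  45 = 3 · 13 + 6
  13 = 2 · 6 + 1
  6 = 6 · 1 + 0
gcd(277, 219) = 1.
Track Bezout coefficients alongside the remainders: start with r₀ = 277 = a·1 + b·0 (s = 1, t = 0) and r₁ = 219 = a·0 + b·1 (s = 0, t = 1); each new remainder r_{k+1} = r_{k-1} − q_k·r_k inherits s_{k+1} = s_{k-1} − q_k·s_k, t_{k+1} = t_{k-1} − q_k·t_k, so r_k = a·s_k + b·t_k at every step:
  q = 1: r = 58, s = 1 − 1·0 = 1, t = 0 − 1·1 = -1  (check: 277·1 + 219·(-1) = 58)
  q = 3: r = 45, s = 0 − 3·1 = -3, t = 1 − 3·(-1) = 4  (check: 277·(-3) + 219·4 = 45)
  q = 1: r = 13, s = 1 − 1·(-3) = 4, t = -1 − 1·4 = -5  (check: 277·4 + 219·(-5) = 13)
  q = 3: r = 6, s = -3 − 3·4 = -15, t = 4 − 3·(-5) = 19  (check: 277·(-15) + 219·19 = 6)
  q = 2: r = 1, s = 4 − 2·(-15) = 34, t = -5 − 2·19 = -43  (check: 277·34 + 219·(-43) = 1)
The row with r = 1 (the gcd) gives the Bezout coefficients s = 34, t = -43.
Result: 277 · (34) + 219 · (-43) = 1.

gcd(277, 219) = 1; s = 34, t = -43 (check: 277·34 + 219·(-43) = 1).


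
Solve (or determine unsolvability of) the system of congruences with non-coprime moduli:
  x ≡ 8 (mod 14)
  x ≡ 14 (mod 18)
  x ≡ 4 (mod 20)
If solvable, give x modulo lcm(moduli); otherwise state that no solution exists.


Moduli 14, 18, 20 are not pairwise coprime, so CRT works modulo lcm(m_i) when all pairwise compatibility conditions hold.
Pairwise compatibility: gcd(m_i, m_j) must divide a_i - a_j for every pair.
Merge one congruence at a time:
  Start: x ≡ 8 (mod 14).
  Combine with x ≡ 14 (mod 18): gcd(14, 18) = 2; 14 - 8 = 6, which IS divisible by 2, so compatible.
    Write x = 8 + 14·t and substitute into x ≡ 14 (mod 18): 14·t ≡ 14 − 8 = 6 (mod 18).
    Divide the congruence (and modulus) by g = 2: 7·t ≡ 3 (mod 9).
    The inverse of 7 mod 9 is 4 (since 7·4 = 28 = 3·9 + 1), so t ≡ 4·3 = 12 ≡ 3 (mod 9).
    Then x = 8 + 14·3 = 50, valid modulo lcm(14, 18) = 126: x ≡ 50 (mod 126).
  Combine with x ≡ 4 (mod 20): gcd(126, 20) = 2; 4 - 50 = -46, which IS divisible by 2, so compatible.
    Write x = 50 + 126·t and substitute into x ≡ 4 (mod 20): 126·t ≡ 4 − 50 = -46 (mod 20).
    Divide the congruence (and modulus) by g = 2: 63·t ≡ -23 (mod 10).
    Reduce coefficients mod 10: 3·t ≡ 7 (mod 10).
    The inverse of 3 mod 10 is 7 (since 3·7 = 21 = 2·10 + 1), so t ≡ 7·7 = 49 ≡ 9 (mod 10).
    Then x = 50 + 126·9 = 1184, valid modulo lcm(126, 20) = 1260: x ≡ 1184 (mod 1260).
Verify: 1184 mod 14 = 8, 1184 mod 18 = 14, 1184 mod 20 = 4.

x ≡ 1184 (mod 1260).


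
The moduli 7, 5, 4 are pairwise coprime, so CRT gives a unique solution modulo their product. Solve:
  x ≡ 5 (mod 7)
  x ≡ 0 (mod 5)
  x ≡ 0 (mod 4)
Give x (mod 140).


Moduli 7, 5, 4 are pairwise coprime; by CRT there is a unique solution modulo M = 7 · 5 · 4 = 140.
Solve pairwise, accumulating the modulus:
  Start with x ≡ 5 (mod 7).
  Combine with x ≡ 0 (mod 5): since gcd(7, 5) = 1, we get a unique residue mod 35.
    Write x = 5 + 7·t and substitute into x ≡ 0 (mod 5): 7·t ≡ 0 − 5 = -5 (mod 5).
    Reduce coefficients mod 5: 2·t ≡ 0 (mod 5).
    The inverse of 2 mod 5 is 3 (since 2·3 = 6 = 1·5 + 1), so t ≡ 3·0 = 0 ≡ 0 (mod 5).
    Then x = 5 + 7·0 = 5, valid modulo lcm(7, 5) = 35: x ≡ 5 (mod 35).
  Combine with x ≡ 0 (mod 4): since gcd(35, 4) = 1, we get a unique residue mod 140.
    Write x = 5 + 35·t and substitute into x ≡ 0 (mod 4): 35·t ≡ 0 − 5 = -5 (mod 4).
    Reduce coefficients mod 4: 3·t ≡ 3 (mod 4).
    The inverse of 3 mod 4 is 3 (since 3·3 = 9 = 2·4 + 1), so t ≡ 3·3 = 9 ≡ 1 (mod 4).
    Then x = 5 + 35·1 = 40, valid modulo lcm(35, 4) = 140: x ≡ 40 (mod 140).
Verify: 40 mod 7 = 5 ✓, 40 mod 5 = 0 ✓, 40 mod 4 = 0 ✓.

x ≡ 40 (mod 140).


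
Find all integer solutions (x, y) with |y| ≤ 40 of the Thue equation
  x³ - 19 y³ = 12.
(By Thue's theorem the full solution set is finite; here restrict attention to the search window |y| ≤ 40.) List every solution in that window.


The equation is x³ - 19y³ = 12. For fixed y, x³ = 19·y³ + 12, so a solution requires the RHS to be a perfect cube.
Strategy: iterate y from -40 to 40, compute RHS = 19·y³ + 12, and check whether it is a (positive or negative) perfect cube.
Check small values of y:
  y = 0: RHS = 12 is not a perfect cube.
  y = 1: RHS = 31 is not a perfect cube.
  y = -1: RHS = -7 is not a perfect cube.
  y = 2: RHS = 164 is not a perfect cube.
  y = -2: RHS = -140 is not a perfect cube.
  y = 3: RHS = 525 is not a perfect cube.
  y = -3: RHS = -501 is not a perfect cube.
Continuing the search up to |y| = 40 finds no solutions either.
No (x, y) in the scanned range satisfies the equation.

No integer solutions with |y| ≤ 40.


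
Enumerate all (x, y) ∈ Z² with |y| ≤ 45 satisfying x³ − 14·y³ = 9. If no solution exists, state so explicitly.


The equation is x³ - 14y³ = 9. For fixed y, x³ = 14·y³ + 9, so a solution requires the RHS to be a perfect cube.
Strategy: iterate y from -45 to 45, compute RHS = 14·y³ + 9, and check whether it is a (positive or negative) perfect cube.
Check small values of y:
  y = 0: RHS = 9 is not a perfect cube.
  y = 1: RHS = 23 is not a perfect cube.
  y = -1: RHS = -5 is not a perfect cube.
  y = 2: RHS = 121 is not a perfect cube.
  y = -2: RHS = -103 is not a perfect cube.
  y = 3: RHS = 387 is not a perfect cube.
  y = -3: RHS = -369 is not a perfect cube.
Continuing the search up to |y| = 45 finds no solutions either.
No (x, y) in the scanned range satisfies the equation.

No integer solutions with |y| ≤ 45.


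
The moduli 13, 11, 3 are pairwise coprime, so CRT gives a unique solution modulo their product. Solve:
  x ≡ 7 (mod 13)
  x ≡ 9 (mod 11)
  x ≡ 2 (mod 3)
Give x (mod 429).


Moduli 13, 11, 3 are pairwise coprime; by CRT there is a unique solution modulo M = 13 · 11 · 3 = 429.
Solve pairwise, accumulating the modulus:
  Start with x ≡ 7 (mod 13).
  Combine with x ≡ 9 (mod 11): since gcd(13, 11) = 1, we get a unique residue mod 143.
    Write x = 7 + 13·t and substitute into x ≡ 9 (mod 11): 13·t ≡ 9 − 7 = 2 (mod 11).
    Reduce coefficients mod 11: 2·t ≡ 2 (mod 11).
    The inverse of 2 mod 11 is 6 (since 2·6 = 12 = 1·11 + 1), so t ≡ 6·2 = 12 ≡ 1 (mod 11).
    Then x = 7 + 13·1 = 20, valid modulo lcm(13, 11) = 143: x ≡ 20 (mod 143).
  Combine with x ≡ 2 (mod 3): since gcd(143, 3) = 1, we get a unique residue mod 429.
    Write x = 20 + 143·t and substitute into x ≡ 2 (mod 3): 143·t ≡ 2 − 20 = -18 (mod 3).
    Reduce coefficients mod 3: 2·t ≡ 0 (mod 3).
    The inverse of 2 mod 3 is 2 (since 2·2 = 4 = 1·3 + 1), so t ≡ 2·0 = 0 ≡ 0 (mod 3).
    Then x = 20 + 143·0 = 20, valid modulo lcm(143, 3) = 429: x ≡ 20 (mod 429).
Verify: 20 mod 13 = 7 ✓, 20 mod 11 = 9 ✓, 20 mod 3 = 2 ✓.

x ≡ 20 (mod 429).


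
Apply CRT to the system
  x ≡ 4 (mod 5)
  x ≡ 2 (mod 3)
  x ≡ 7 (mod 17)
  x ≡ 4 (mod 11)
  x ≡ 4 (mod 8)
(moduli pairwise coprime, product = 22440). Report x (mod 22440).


Product of moduli M = 5 · 3 · 17 · 11 · 8 = 22440.
Merge one congruence at a time:
  Start: x ≡ 4 (mod 5).
  Combine with x ≡ 2 (mod 3); new modulus lcm = 15.
    Write x = 4 + 5·t and substitute into x ≡ 2 (mod 3): 5·t ≡ 2 − 4 = -2 (mod 3).
    Reduce coefficients mod 3: 2·t ≡ 1 (mod 3).
    The inverse of 2 mod 3 is 2 (since 2·2 = 4 = 1·3 + 1), so t ≡ 2·1 = 2 ≡ 2 (mod 3).
    Then x = 4 + 5·2 = 14, valid modulo lcm(5, 3) = 15: x ≡ 14 (mod 15).
  Combine with x ≡ 7 (mod 17); new modulus lcm = 255.
    Write x = 14 + 15·t and substitute into x ≡ 7 (mod 17): 15·t ≡ 7 − 14 = -7 (mod 17).
    Reduce coefficients mod 17: 15·t ≡ 10 (mod 17).
    The inverse of 15 mod 17 is 8 (since 15·8 = 120 = 7·17 + 1), so t ≡ 8·10 = 80 ≡ 12 (mod 17).
    Then x = 14 + 15·12 = 194, valid modulo lcm(15, 17) = 255: x ≡ 194 (mod 255).
  Combine with x ≡ 4 (mod 11); new modulus lcm = 2805.
    Write x = 194 + 255·t and substitute into x ≡ 4 (mod 11): 255·t ≡ 4 − 194 = -190 (mod 11).
    Reduce coefficients mod 11: 2·t ≡ 8 (mod 11).
    The inverse of 2 mod 11 is 6 (since 2·6 = 12 = 1·11 + 1), so t ≡ 6·8 = 48 ≡ 4 (mod 11).
    Then x = 194 + 255·4 = 1214, valid modulo lcm(255, 11) = 2805: x ≡ 1214 (mod 2805).
  Combine with x ≡ 4 (mod 8); new modulus lcm = 22440.
    Write x = 1214 + 2805·t and substitute into x ≡ 4 (mod 8): 2805·t ≡ 4 − 1214 = -1210 (mod 8).
    Reduce coefficients mod 8: 5·t ≡ 6 (mod 8).
    The inverse of 5 mod 8 is 5 (since 5·5 = 25 = 3·8 + 1), so t ≡ 5·6 = 30 ≡ 6 (mod 8).
    Then x = 1214 + 2805·6 = 18044, valid modulo lcm(2805, 8) = 22440: x ≡ 18044 (mod 22440).
Verify against each original: 18044 mod 5 = 4, 18044 mod 3 = 2, 18044 mod 17 = 7, 18044 mod 11 = 4, 18044 mod 8 = 4.

x ≡ 18044 (mod 22440).


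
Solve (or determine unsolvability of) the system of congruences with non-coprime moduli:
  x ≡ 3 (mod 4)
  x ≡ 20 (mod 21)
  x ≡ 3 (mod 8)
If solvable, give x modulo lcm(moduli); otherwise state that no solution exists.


Moduli 4, 21, 8 are not pairwise coprime, so CRT works modulo lcm(m_i) when all pairwise compatibility conditions hold.
Pairwise compatibility: gcd(m_i, m_j) must divide a_i - a_j for every pair.
Merge one congruence at a time:
  Start: x ≡ 3 (mod 4).
  Combine with x ≡ 20 (mod 21): gcd(4, 21) = 1; 20 - 3 = 17, which IS divisible by 1, so compatible.
    Write x = 3 + 4·t and substitute into x ≡ 20 (mod 21): 4·t ≡ 20 − 3 = 17 (mod 21).
    The inverse of 4 mod 21 is 16 (since 4·16 = 64 = 3·21 + 1), so t ≡ 16·17 = 272 ≡ 20 (mod 21).
    Then x = 3 + 4·20 = 83, valid modulo lcm(4, 21) = 84: x ≡ 83 (mod 84).
  Combine with x ≡ 3 (mod 8): gcd(84, 8) = 4; 3 - 83 = -80, which IS divisible by 4, so compatible.
    Write x = 83 + 84·t and substitute into x ≡ 3 (mod 8): 84·t ≡ 3 − 83 = -80 (mod 8).
    Divide the congruence (and modulus) by g = 4: 21·t ≡ -20 (mod 2).
    Reduce coefficients mod 2: 1·t ≡ 0 (mod 2).
    So t ≡ 0 (mod 2).
    Then x = 83 + 84·0 = 83, valid modulo lcm(84, 8) = 168: x ≡ 83 (mod 168).
Verify: 83 mod 4 = 3, 83 mod 21 = 20, 83 mod 8 = 3.

x ≡ 83 (mod 168).


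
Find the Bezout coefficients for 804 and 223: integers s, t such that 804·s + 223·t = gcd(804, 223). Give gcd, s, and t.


Euclidean algorithm on (804, 223) — divide until remainder is 0:
  804 = 3 · 223 + 135
  223 = 1 · 135 + 88
  135 = 1 · 88 + 47
  88 = 1 · 47 + 41
  47 = 1 · 41 + 6
  41 = 6 · 6 + 5
  6 = 1 · 5 + 1
  5 = 5 · 1 + 0
gcd(804, 223) = 1.
Track Bezout coefficients alongside the remainders: start with r₀ = 804 = a·1 + b·0 (s = 1, t = 0) and r₁ = 223 = a·0 + b·1 (s = 0, t = 1); each new remainder r_{k+1} = r_{k-1} − q_k·r_k inherits s_{k+1} = s_{k-1} − q_k·s_k, t_{k+1} = t_{k-1} − q_k·t_k, so r_k = a·s_k + b·t_k at every step:
  q = 3: r = 135, s = 1 − 3·0 = 1, t = 0 − 3·1 = -3  (check: 804·1 + 223·(-3) = 135)
  q = 1: r = 88, s = 0 − 1·1 = -1, t = 1 − 1·(-3) = 4  (check: 804·(-1) + 223·4 = 88)
  q = 1: r = 47, s = 1 − 1·(-1) = 2, t = -3 − 1·4 = -7  (check: 804·2 + 223·(-7) = 47)
  q = 1: r = 41, s = -1 − 1·2 = -3, t = 4 − 1·(-7) = 11  (check: 804·(-3) + 223·11 = 41)
  q = 1: r = 6, s = 2 − 1·(-3) = 5, t = -7 − 1·11 = -18  (check: 804·5 + 223·(-18) = 6)
  q = 6: r = 5, s = -3 − 6·5 = -33, t = 11 − 6·(-18) = 119  (check: 804·(-33) + 223·119 = 5)
  q = 1: r = 1, s = 5 − 1·(-33) = 38, t = -18 − 1·119 = -137  (check: 804·38 + 223·(-137) = 1)
The row with r = 1 (the gcd) gives the Bezout coefficients s = 38, t = -137.
Result: 804 · (38) + 223 · (-137) = 1.

gcd(804, 223) = 1; s = 38, t = -137 (check: 804·38 + 223·(-137) = 1).


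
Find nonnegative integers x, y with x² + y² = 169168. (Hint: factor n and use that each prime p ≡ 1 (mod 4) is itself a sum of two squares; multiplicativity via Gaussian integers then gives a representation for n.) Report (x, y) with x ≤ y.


Step 1: Factor n = 169168 = 2^4 · 97 · 109.
Step 2: Check the mod-4 condition on each prime factor: 2 = 2 (special); 97 ≡ 1 (mod 4), exponent 1; 109 ≡ 1 (mod 4), exponent 1.
All primes ≡ 3 (mod 4) appear to even exponent (or don't appear), so by the two-squares theorem n IS expressible as a sum of two squares.
Step 3: Build a representation. Group n = k² · m with k = 4 and m = 97 · 109 = 10573 (a product of primes ≡ 1 (mod 4)); a representation of m scales to one of n via (k·x)² + (k·y)² = k²(x² + y²). Each prime p ≡ 1 (mod 4) is itself a sum of two squares; find a² by testing p − a² for a perfect square:
  97: 97 − 1² = 96, 97 − 2² = 93, 97 − 3² = 88, 97 − 4² = 81 = 9² ⇒ 97 = 4² + 9².
  109: 109 − 1² = 108, 109 − 2² = 105, 109 − 3² = 100 = 10² ⇒ 109 = 3² + 10².
  Combine using the Brahmagupta–Fibonacci identity (a² + b²)(c² + d²) = (ac − bd)² + (ad + bc)² = (ac + bd)² + (ad − bc)²:
  97 · 109 = 10573: from (4² + 9²)(3² + 10²), take (4·3 − 9·10, 4·10 + 9·3) = (12 − 90, 40 + 27) = (-78, 67); dropping signs (only squares matter) gives (78, 67); check 78² + 67² = 6084 + 4489 = 10573 ✓.
  Scale by k = 4: (4·78, 4·67) = (312, 268).
Step 4: Order so x ≤ y and verify: 268² + 312² = 71824 + 97344 = 169168 = n. ✓

n = 169168 = 268² + 312² (one valid representation with x ≤ y).


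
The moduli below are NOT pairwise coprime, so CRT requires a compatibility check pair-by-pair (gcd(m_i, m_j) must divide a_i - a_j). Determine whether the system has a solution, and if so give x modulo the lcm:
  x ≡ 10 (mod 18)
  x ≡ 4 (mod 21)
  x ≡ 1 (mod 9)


Moduli 18, 21, 9 are not pairwise coprime, so CRT works modulo lcm(m_i) when all pairwise compatibility conditions hold.
Pairwise compatibility: gcd(m_i, m_j) must divide a_i - a_j for every pair.
Merge one congruence at a time:
  Start: x ≡ 10 (mod 18).
  Combine with x ≡ 4 (mod 21): gcd(18, 21) = 3; 4 - 10 = -6, which IS divisible by 3, so compatible.
    Write x = 10 + 18·t and substitute into x ≡ 4 (mod 21): 18·t ≡ 4 − 10 = -6 (mod 21).
    Divide the congruence (and modulus) by g = 3: 6·t ≡ -2 (mod 7).
    Reduce coefficients mod 7: 6·t ≡ 5 (mod 7).
    The inverse of 6 mod 7 is 6 (since 6·6 = 36 = 5·7 + 1), so t ≡ 6·5 = 30 ≡ 2 (mod 7).
    Then x = 10 + 18·2 = 46, valid modulo lcm(18, 21) = 126: x ≡ 46 (mod 126).
  Combine with x ≡ 1 (mod 9): gcd(126, 9) = 9; 1 - 46 = -45, which IS divisible by 9, so compatible.
    Write x = 46 + 126·t and substitute into x ≡ 1 (mod 9): 126·t ≡ 1 − 46 = -45 (mod 9).
    Divide the congruence (and modulus) by g = 9: 14·t ≡ -5 (mod 1).
    Modulo 1 every t works; take t = 0.
    Then x = 46 + 126·0 = 46, valid modulo lcm(126, 9) = 126: x ≡ 46 (mod 126).
Verify: 46 mod 18 = 10, 46 mod 21 = 4, 46 mod 9 = 1.

x ≡ 46 (mod 126).


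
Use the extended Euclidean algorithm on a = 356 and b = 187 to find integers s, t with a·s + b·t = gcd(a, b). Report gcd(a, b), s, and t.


Euclidean algorithm on (356, 187) — divide until remainder is 0:
  356 = 1 · 187 + 169
  187 = 1 · 169 + 18
  169 = 9 · 18 + 7
  18 = 2 · 7 + 4
  7 = 1 · 4 + 3
  4 = 1 · 3 + 1
  3 = 3 · 1 + 0
gcd(356, 187) = 1.
Track Bezout coefficients alongside the remainders: start with r₀ = 356 = a·1 + b·0 (s = 1, t = 0) and r₁ = 187 = a·0 + b·1 (s = 0, t = 1); each new remainder r_{k+1} = r_{k-1} − q_k·r_k inherits s_{k+1} = s_{k-1} − q_k·s_k, t_{k+1} = t_{k-1} − q_k·t_k, so r_k = a·s_k + b·t_k at every step:
  q = 1: r = 169, s = 1 − 1·0 = 1, t = 0 − 1·1 = -1  (check: 356·1 + 187·(-1) = 169)
  q = 1: r = 18, s = 0 − 1·1 = -1, t = 1 − 1·(-1) = 2  (check: 356·(-1) + 187·2 = 18)
  q = 9: r = 7, s = 1 − 9·(-1) = 10, t = -1 − 9·2 = -19  (check: 356·10 + 187·(-19) = 7)
  q = 2: r = 4, s = -1 − 2·10 = -21, t = 2 − 2·(-19) = 40  (check: 356·(-21) + 187·40 = 4)
  q = 1: r = 3, s = 10 − 1·(-21) = 31, t = -19 − 1·40 = -59  (check: 356·31 + 187·(-59) = 3)
  q = 1: r = 1, s = -21 − 1·31 = -52, t = 40 − 1·(-59) = 99  (check: 356·(-52) + 187·99 = 1)
The row with r = 1 (the gcd) gives the Bezout coefficients s = -52, t = 99.
Result: 356 · (-52) + 187 · (99) = 1.

gcd(356, 187) = 1; s = -52, t = 99 (check: 356·(-52) + 187·99 = 1).


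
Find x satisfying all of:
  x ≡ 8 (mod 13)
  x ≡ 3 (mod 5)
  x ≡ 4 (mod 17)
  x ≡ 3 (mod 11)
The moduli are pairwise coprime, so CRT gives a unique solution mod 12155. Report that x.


Product of moduli M = 13 · 5 · 17 · 11 = 12155.
Merge one congruence at a time:
  Start: x ≡ 8 (mod 13).
  Combine with x ≡ 3 (mod 5); new modulus lcm = 65.
    Write x = 8 + 13·t and substitute into x ≡ 3 (mod 5): 13·t ≡ 3 − 8 = -5 (mod 5).
    Reduce coefficients mod 5: 3·t ≡ 0 (mod 5).
    The inverse of 3 mod 5 is 2 (since 3·2 = 6 = 1·5 + 1), so t ≡ 2·0 = 0 ≡ 0 (mod 5).
    Then x = 8 + 13·0 = 8, valid modulo lcm(13, 5) = 65: x ≡ 8 (mod 65).
  Combine with x ≡ 4 (mod 17); new modulus lcm = 1105.
    Write x = 8 + 65·t and substitute into x ≡ 4 (mod 17): 65·t ≡ 4 − 8 = -4 (mod 17).
    Reduce coefficients mod 17: 14·t ≡ 13 (mod 17).
    The inverse of 14 mod 17 is 11 (since 14·11 = 154 = 9·17 + 1), so t ≡ 11·13 = 143 ≡ 7 (mod 17).
    Then x = 8 + 65·7 = 463, valid modulo lcm(65, 17) = 1105: x ≡ 463 (mod 1105).
  Combine with x ≡ 3 (mod 11); new modulus lcm = 12155.
    Write x = 463 + 1105·t and substitute into x ≡ 3 (mod 11): 1105·t ≡ 3 − 463 = -460 (mod 11).
    Reduce coefficients mod 11: 5·t ≡ 2 (mod 11).
    The inverse of 5 mod 11 is 9 (since 5·9 = 45 = 4·11 + 1), so t ≡ 9·2 = 18 ≡ 7 (mod 11).
    Then x = 463 + 1105·7 = 8198, valid modulo lcm(1105, 11) = 12155: x ≡ 8198 (mod 12155).
Verify against each original: 8198 mod 13 = 8, 8198 mod 5 = 3, 8198 mod 17 = 4, 8198 mod 11 = 3.

x ≡ 8198 (mod 12155).


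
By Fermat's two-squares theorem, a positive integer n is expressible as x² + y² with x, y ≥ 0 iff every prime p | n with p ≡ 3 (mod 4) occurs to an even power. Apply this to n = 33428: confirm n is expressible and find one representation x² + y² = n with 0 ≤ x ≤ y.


Step 1: Factor n = 33428 = 2^2 · 61 · 137.
Step 2: Check the mod-4 condition on each prime factor: 2 = 2 (special); 61 ≡ 1 (mod 4), exponent 1; 137 ≡ 1 (mod 4), exponent 1.
All primes ≡ 3 (mod 4) appear to even exponent (or don't appear), so by the two-squares theorem n IS expressible as a sum of two squares.
Step 3: Build a representation. Group n = k² · m with k = 2 and m = 61 · 137 = 8357 (a product of primes ≡ 1 (mod 4)); a representation of m scales to one of n via (k·x)² + (k·y)² = k²(x² + y²). Each prime p ≡ 1 (mod 4) is itself a sum of two squares; find a² by testing p − a² for a perfect square:
  61: 61 − 1² = 60, 61 − 2² = 57, 61 − 3² = 52, 61 − 4² = 45, 61 − 5² = 36 = 6² ⇒ 61 = 5² + 6².
  137: 137 − 1² = 136, 137 − 2² = 133, 137 − 3² = 128, 137 − 4² = 121 = 11² ⇒ 137 = 4² + 11².
  Combine using the Brahmagupta–Fibonacci identity (a² + b²)(c² + d²) = (ac − bd)² + (ad + bc)² = (ac + bd)² + (ad − bc)²:
  61 · 137 = 8357: from (5² + 6²)(4² + 11²), take (5·4 − 6·11, 5·11 + 6·4) = (20 − 66, 55 + 24) = (-46, 79); dropping signs (only squares matter) gives (46, 79); check 46² + 79² = 2116 + 6241 = 8357 ✓.
  Scale by k = 2: (2·46, 2·79) = (92, 158).
Step 4: Order so x ≤ y and verify: 92² + 158² = 8464 + 24964 = 33428 = n. ✓

n = 33428 = 92² + 158² (one valid representation with x ≤ y).


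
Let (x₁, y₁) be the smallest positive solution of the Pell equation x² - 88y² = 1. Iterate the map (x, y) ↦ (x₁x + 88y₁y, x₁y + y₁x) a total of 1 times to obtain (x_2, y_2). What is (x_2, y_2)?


Step 1: Find the fundamental solution (x₁, y₁) of x² - 88y² = 1.
  Expand √88 as a continued fraction. a₀ = ⌊√88⌋ = 9; iterate m_{k+1} = d_k·a_k − m_k, d_{k+1} = (88 − m_{k+1}²)/d_k, a_{k+1} = ⌊(a₀ + m_{k+1})/d_{k+1}⌋ (starting m₀ = 0, d₀ = 1), with convergents p_k = a_k·p_{k-1} + p_{k-2}, q_k = a_k·q_{k-1} + q_{k-2} (p₋₁ = 1, q₋₁ = 0):
  k = 0: a₀ = 9; p₀/q₀ = 9/1; p₀² − 88·q₀² = 81 − 88 = -7.
  k = 1: m = 9, d = 7, a = ⌊(9 + 9)/7⌋ = 2; p/q = (2·9 + 1)/(2·1 + 0) = 19/2; p² − 88·q² = 361 − 352 = 9.
  k = 2: m = 5, d = 9, a = ⌊(9 + 5)/9⌋ = 1; p/q = (1·19 + 9)/(1·2 + 1) = 28/3; p² − 88·q² = 784 − 792 = -8.
  k = 3: m = 4, d = 8, a = ⌊(9 + 4)/8⌋ = 1; p/q = (1·28 + 19)/(1·3 + 2) = 47/5; p² − 88·q² = 2209 − 2200 = 9.
  k = 4: m = 4, d = 9, a = ⌊(9 + 4)/9⌋ = 1; p/q = (1·47 + 28)/(1·5 + 3) = 75/8; p² − 88·q² = 5625 − 5632 = -7.
  k = 5: m = 5, d = 7, a = ⌊(9 + 5)/7⌋ = 2; p/q = (2·75 + 47)/(2·8 + 5) = 197/21; p² − 88·q² = 38809 − 38808 = 1.
  The first convergent with p² − 88·q² = 1 gives the fundamental solution (x₁, y₁) = (197, 21).
Step 2: Apply the recurrence (x_{n+1}, y_{n+1}) = (x₁x_n + 88y₁y_n, x₁y_n + y₁x_n) repeatedly.
  From (x_1, y_1) = (197, 21): x_2 = 197·197 + 88·21·21 = 77617; y_2 = 197·21 + 21·197 = 8274.
Step 3: Verify x_2² - 88·y_2² = 6024398689 - 6024398688 = 1 (should be 1). ✓

(x_1, y_1) = (197, 21); (x_2, y_2) = (77617, 8274).


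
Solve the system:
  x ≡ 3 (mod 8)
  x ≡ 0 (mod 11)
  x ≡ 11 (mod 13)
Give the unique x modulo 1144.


Moduli 8, 11, 13 are pairwise coprime; by CRT there is a unique solution modulo M = 8 · 11 · 13 = 1144.
Solve pairwise, accumulating the modulus:
  Start with x ≡ 3 (mod 8).
  Combine with x ≡ 0 (mod 11): since gcd(8, 11) = 1, we get a unique residue mod 88.
    Write x = 3 + 8·t and substitute into x ≡ 0 (mod 11): 8·t ≡ 0 − 3 = -3 (mod 11).
    Reduce coefficients mod 11: 8·t ≡ 8 (mod 11).
    The inverse of 8 mod 11 is 7 (since 8·7 = 56 = 5·11 + 1), so t ≡ 7·8 = 56 ≡ 1 (mod 11).
    Then x = 3 + 8·1 = 11, valid modulo lcm(8, 11) = 88: x ≡ 11 (mod 88).
  Combine with x ≡ 11 (mod 13): since gcd(88, 13) = 1, we get a unique residue mod 1144.
    Write x = 11 + 88·t and substitute into x ≡ 11 (mod 13): 88·t ≡ 11 − 11 = 0 (mod 13).
    Reduce coefficients mod 13: 10·t ≡ 0 (mod 13).
    The inverse of 10 mod 13 is 4 (since 10·4 = 40 = 3·13 + 1), so t ≡ 4·0 = 0 ≡ 0 (mod 13).
    Then x = 11 + 88·0 = 11, valid modulo lcm(88, 13) = 1144: x ≡ 11 (mod 1144).
Verify: 11 mod 8 = 3 ✓, 11 mod 11 = 0 ✓, 11 mod 13 = 11 ✓.

x ≡ 11 (mod 1144).


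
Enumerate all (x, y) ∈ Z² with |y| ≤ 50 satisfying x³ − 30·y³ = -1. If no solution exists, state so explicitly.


The equation is x³ - 30y³ = -1. For fixed y, x³ = 30·y³ − 1, so a solution requires the RHS to be a perfect cube.
Strategy: iterate y from -50 to 50, compute RHS = 30·y³ − 1, and check whether it is a (positive or negative) perfect cube.
Check small values of y:
  y = 0: RHS = -1 = (-1)³ ⇒ x = -1 works.
  y = 1: RHS = 29 is not a perfect cube.
  y = -1: RHS = -31 is not a perfect cube.
  y = 2: RHS = 239 is not a perfect cube.
  y = -2: RHS = -241 is not a perfect cube.
  y = 3: RHS = 809 is not a perfect cube.
  y = -3: RHS = -811 is not a perfect cube.
Continuing the search up to |y| = 50 finds no further solutions beyond those listed.
Collected solutions: (-1, 0).

Solutions (with |y| ≤ 50): (-1, 0).
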